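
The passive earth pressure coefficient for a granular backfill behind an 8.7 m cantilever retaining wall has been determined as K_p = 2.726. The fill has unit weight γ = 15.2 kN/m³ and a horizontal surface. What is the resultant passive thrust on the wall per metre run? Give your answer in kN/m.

1570 kN/m

P = ½ K_p γ H² = 0.5 × 2.726 × 15.2 × 8.7² = 1568 kN/m.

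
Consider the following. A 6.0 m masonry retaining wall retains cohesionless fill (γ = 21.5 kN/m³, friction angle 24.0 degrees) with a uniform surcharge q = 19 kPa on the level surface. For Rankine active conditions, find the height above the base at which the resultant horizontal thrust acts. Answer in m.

2.23 m

K_a = 0.4217.
Triangular part P₁ = ½K_aγH² = 163.2 at H/3 = 2.000 m; rectangular part P₂ = K_a q H = 48.08 at H/2 = 3.000 m.
ȳ = (P₁·2.000 + P₂·3.000)/(P₁+P₂) = 2.228 m.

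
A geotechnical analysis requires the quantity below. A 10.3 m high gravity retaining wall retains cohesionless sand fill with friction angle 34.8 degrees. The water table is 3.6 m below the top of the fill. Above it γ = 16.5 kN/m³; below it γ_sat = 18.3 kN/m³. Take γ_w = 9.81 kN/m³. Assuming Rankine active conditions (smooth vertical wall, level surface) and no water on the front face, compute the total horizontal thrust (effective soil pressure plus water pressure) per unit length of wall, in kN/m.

K_a = tan²(45° − φ/2) = 0.2733.
γ' = 18.3 − 9.81 = 8.490 kN/m³. Depth below WT = 6.7 m.
σ'_h at WT = K_a γ d_w = 16.23 kPa; at base = 16.23 + K_a γ' × 6.7 = 31.78 kPa.
P₁ (0–3.6 m) = ½×16.23×3.6 = 29.22. P₂ (3.6–10.3 m) = ½(16.23+31.78)×6.7 = 160.9.
P_w = ½ γ_w h₂² = 0.5×9.81×6.7² = 220.2. Total = 29.22+160.9+220.2 = 410.3 kN/m.

410 kN/m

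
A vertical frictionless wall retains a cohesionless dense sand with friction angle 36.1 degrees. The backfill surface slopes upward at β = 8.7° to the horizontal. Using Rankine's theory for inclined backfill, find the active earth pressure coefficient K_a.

0.266

K_a = cos β · (cos β − √(cos²β − cos²φ)) / (cos β + √(cos²β − cos²φ)).
cos β = 0.9885, cos φ = 0.8080, √(cos²β − cos²φ) = 0.5694.
K_a = 0.9885 × (0.9885 − 0.5694)/(0.9885 + 0.5694) = 0.2659.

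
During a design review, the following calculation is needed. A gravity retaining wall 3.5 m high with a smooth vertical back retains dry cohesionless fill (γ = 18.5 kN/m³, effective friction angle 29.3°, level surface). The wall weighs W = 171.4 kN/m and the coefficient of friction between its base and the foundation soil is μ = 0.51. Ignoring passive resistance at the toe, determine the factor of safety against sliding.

K_a = tan²(45° − 29.3°/2) = 0.3428.
P_a = ½K_aγH² = 0.5×0.3428×18.5×3.5² = 38.85 kN/m, acting at H/3 = 1.167 m above the base.
FS_sliding = μW / P_a = 0.51×171.4 / 38.85 = 2.250.

2.25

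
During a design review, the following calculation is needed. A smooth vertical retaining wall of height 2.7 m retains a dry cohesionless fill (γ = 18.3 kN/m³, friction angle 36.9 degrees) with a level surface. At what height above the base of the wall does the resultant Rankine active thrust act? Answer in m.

K_a = 0.2497.
The pressure distribution is triangular, so the resultant acts at H/3 above the base = 2.7/3 = 0.9000 m.

0.900 m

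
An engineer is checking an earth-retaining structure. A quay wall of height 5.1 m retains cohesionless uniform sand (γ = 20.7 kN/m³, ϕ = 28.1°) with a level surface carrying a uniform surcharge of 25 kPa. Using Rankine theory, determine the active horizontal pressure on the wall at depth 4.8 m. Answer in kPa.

K_a = (1 − sin φ)/(1 + sin φ) = 0.3596.
σ_v = γz + q = 20.7 × 4.8 + 25 = 124.4 kPa.
σ_h = K_a σ_v = 0.3596 × 124.4 = 44.72 kPa.

44.7 kPa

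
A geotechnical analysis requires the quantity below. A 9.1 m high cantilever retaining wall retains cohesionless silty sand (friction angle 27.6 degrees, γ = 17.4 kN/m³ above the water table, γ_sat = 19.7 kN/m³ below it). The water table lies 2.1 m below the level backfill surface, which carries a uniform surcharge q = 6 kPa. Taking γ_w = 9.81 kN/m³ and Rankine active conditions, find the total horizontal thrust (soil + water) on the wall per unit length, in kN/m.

457 kN/m

K_a = tan²(45° − φ/2) = 0.3668.
γ' = 19.7 − 9.81 = 9.890 kN/m³. h₂ = H − d_w = 7.0 m.
σ'_h: at surface K_a·q = 2.201; at WT K_a(q+γd_w) = 15.60; at base K_a(q+γd_w+γ'h₂) = 40.99 kPa.
P₁ = ½(2.201+15.60)×2.1 = 18.69; P₂ = ½(15.60+40.99)×7.0 = 198.1; P_w = ½γ_w h₂² = 240.3.
Total = 18.69+198.1+240.3 = 457.1 kN/m.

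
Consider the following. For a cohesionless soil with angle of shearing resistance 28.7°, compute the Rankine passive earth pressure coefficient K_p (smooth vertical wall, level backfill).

2.85

K_p = (1 + sin φ)/(1 − sin φ) = tan²(45° + 28.7°/2) = 2.848.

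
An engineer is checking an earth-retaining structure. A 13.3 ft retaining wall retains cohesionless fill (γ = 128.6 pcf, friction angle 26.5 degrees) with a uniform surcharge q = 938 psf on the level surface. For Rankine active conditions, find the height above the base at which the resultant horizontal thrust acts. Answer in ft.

5.59 ft

K_a = 0.3829.
Triangular part P₁ = ½K_aγH² = 4356 at H/3 = 4.433 ft; rectangular part P₂ = K_a q H = 4777 at H/2 = 6.650 ft.
ȳ = (P₁·4.433 + P₂·6.650)/(P₁+P₂) = 5.593 ft.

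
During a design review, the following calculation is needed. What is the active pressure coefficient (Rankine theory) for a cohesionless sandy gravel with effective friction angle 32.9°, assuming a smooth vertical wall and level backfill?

0.296

K_a = tan²(45° − φ/2) = tan²(28.55°) = 0.2960.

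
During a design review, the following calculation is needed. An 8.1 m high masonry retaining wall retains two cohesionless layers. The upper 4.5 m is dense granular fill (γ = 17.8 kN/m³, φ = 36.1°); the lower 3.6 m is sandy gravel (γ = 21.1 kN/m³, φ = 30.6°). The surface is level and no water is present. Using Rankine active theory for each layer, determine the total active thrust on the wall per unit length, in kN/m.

K_a1 = tan²(45°−36.1°/2) = 0.2585; K_a2 = tan²(45°−30.6°/2) = 0.3253.
Layer 1: σ at base = K_a1 γ₁ h₁ = 20.71 kPa; P₁ = ½×20.71×4.5 = 46.59.
Layer 2: σ_v at top = γ₁h₁ = 80.10; σ_h top = K_a2×80.10 = 26.06; σ_h base = K_a2×(80.10+21.1×3.6) = 50.77.
P₂ = ½(26.06+50.77)×3.6 = 138.3. Total P_a = 46.59+138.3 = 184.9 kN/m.

185 kN/m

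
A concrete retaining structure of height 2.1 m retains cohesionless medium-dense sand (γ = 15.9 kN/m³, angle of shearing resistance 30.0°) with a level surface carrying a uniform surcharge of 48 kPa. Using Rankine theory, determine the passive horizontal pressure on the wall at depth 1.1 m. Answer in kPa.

K_p = (1 + sin φ)/(1 − sin φ) = 3.000.
σ_v = γz + q = 15.9 × 1.1 + 48 = 65.49 kPa.
σ_h = K_p σ_v = 3.000 × 65.49 = 196.5 kPa.

196 kPa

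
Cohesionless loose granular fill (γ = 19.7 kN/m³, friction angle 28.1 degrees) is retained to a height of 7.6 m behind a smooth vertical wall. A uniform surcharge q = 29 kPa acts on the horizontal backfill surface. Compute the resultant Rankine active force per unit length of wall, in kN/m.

284 kN/m

K_a = tan²(45° − φ/2) = 0.3596.
Soil triangle: ½ K_a γ H² = 0.5×0.3596×19.7×7.6² = 204.6 kN/m.
Surcharge rectangle: K_a q H = 0.3596×29×7.6 = 79.26 kN/m.
Total = 204.6 + 79.26 = 283.9 kN/m.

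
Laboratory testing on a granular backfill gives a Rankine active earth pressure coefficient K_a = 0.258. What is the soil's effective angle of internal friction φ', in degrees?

K_a = tan²(45° − φ/2) ⇒ 45° − φ/2 = arctan(√0.258) = 26.93°.
φ = 2(45° − 26.93°) = 36.14°.

36.1°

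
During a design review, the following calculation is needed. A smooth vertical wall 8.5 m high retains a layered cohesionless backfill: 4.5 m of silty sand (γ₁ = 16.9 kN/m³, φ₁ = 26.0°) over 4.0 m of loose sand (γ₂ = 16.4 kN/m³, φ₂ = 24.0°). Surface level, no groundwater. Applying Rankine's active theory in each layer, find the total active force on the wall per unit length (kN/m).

250 kN/m

K_a1 = tan²(45°−26.0°/2) = 0.3905; K_a2 = tan²(45°−24.0°/2) = 0.4217.
Layer 1: σ at base = K_a1 γ₁ h₁ = 29.69 kPa; P₁ = ½×29.69×4.5 = 66.81.
Layer 2: σ_v at top = γ₁h₁ = 76.05; σ_h top = K_a2×76.05 = 32.07; σ_h base = K_a2×(76.05+16.4×4.0) = 59.74.
P₂ = ½(32.07+59.74)×4.0 = 183.6. Total P_a = 66.81+183.6 = 250.4 kN/m.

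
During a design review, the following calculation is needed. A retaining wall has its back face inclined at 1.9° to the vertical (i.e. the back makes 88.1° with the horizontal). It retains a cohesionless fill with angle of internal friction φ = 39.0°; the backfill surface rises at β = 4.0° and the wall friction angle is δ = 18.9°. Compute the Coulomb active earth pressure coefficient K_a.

K_a = sin²(α+φ) / [sin²α · sin(α−δ) · (1 + √{sin(φ+δ)sin(φ−β) / (sin(α−δ)sin(α+β))})²].
With α = 88.1°, φ = 39.0°, δ = 18.9°, β = 4.0°: K_a = 0.2300.

0.230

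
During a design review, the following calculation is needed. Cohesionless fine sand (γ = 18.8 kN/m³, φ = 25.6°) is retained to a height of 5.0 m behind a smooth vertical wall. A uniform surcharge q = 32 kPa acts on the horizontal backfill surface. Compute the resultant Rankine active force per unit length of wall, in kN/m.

K_a = tan²(45° − φ/2) = 0.3966.
Soil triangle: ½ K_a γ H² = 0.5×0.3966×18.8×5.0² = 93.19 kN/m.
Surcharge rectangle: K_a q H = 0.3966×32×5.0 = 63.45 kN/m.
Total = 93.19 + 63.45 = 156.6 kN/m.

157 kN/m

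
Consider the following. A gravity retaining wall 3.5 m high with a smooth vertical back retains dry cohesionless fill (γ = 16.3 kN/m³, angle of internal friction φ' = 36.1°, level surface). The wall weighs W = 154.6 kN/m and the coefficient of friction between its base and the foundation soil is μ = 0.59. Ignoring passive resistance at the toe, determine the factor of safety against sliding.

K_a = tan²(45° − 36.1°/2) = 0.2585.
P_a = ½K_aγH² = 0.5×0.2585×16.3×3.5² = 25.81 kN/m, acting at H/3 = 1.167 m above the base.
FS_sliding = μW / P_a = 0.59×154.6 / 25.81 = 3.534.

3.53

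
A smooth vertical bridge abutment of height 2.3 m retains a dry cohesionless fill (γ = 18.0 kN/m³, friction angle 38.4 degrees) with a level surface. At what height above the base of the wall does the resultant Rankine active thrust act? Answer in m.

K_a = 0.2337.
The pressure distribution is triangular, so the resultant acts at H/3 above the base = 2.3/3 = 0.7667 m.

0.767 m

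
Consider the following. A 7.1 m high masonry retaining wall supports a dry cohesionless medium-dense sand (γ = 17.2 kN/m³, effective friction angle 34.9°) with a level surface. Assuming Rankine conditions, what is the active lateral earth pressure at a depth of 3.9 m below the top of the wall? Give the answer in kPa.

18.3 kPa

K_a = (1 − sin φ)/(1 + sin φ) = 0.2721.
σ_h = K_a γ z = 0.2721 × 17.2 × 3.9 = 18.26 kPa.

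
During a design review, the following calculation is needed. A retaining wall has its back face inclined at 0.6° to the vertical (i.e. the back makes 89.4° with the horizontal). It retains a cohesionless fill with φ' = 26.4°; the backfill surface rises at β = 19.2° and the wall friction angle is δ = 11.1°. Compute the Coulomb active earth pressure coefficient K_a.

K_a = sin²(α+φ) / [sin²α · sin(α−δ) · (1 + √{sin(φ+δ)sin(φ−β) / (sin(α−δ)sin(α+β))})²].
With α = 89.4°, φ = 26.4°, δ = 11.1°, β = 19.2°: K_a = 0.5000.

0.500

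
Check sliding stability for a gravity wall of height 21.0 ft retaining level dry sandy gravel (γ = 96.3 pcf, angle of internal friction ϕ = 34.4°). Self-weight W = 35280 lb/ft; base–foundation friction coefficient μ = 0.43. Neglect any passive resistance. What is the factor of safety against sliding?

2.57

K_a = tan²(45° − 34.4°/2) = 0.2780.
P_a = ½K_aγH² = 0.5×0.2780×96.3×21.0² = 5903 lb/ft, acting at H/3 = 7.000 ft above the base.
FS_sliding = μW / P_a = 0.43×35280 / 5903 = 2.570.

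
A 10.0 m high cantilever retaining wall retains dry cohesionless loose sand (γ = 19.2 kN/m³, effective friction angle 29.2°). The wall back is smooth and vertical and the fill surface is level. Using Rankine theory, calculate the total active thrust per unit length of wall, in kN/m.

K_a = tan²(45° − φ/2) = 0.3442.
P_a = ½ K_a γ H² = 0.5 × 0.3442 × 19.2 × 10.0² = 330.4 kN/m.

330 kN/m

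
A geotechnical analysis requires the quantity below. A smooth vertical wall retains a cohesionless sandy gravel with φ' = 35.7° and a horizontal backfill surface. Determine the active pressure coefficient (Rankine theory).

K_a = tan²(45° − φ/2) = tan²(27.15°) = 0.2630.

0.263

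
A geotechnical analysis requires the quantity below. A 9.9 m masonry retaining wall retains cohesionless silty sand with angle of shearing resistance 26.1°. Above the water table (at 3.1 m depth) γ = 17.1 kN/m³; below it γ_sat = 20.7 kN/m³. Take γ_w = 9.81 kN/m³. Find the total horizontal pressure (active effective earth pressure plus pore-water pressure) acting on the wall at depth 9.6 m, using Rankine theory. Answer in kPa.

112 kPa

K_a = (1 − sin φ)/(1 + sin φ) = 0.3889.
γ' = 20.7 − 9.81 = 10.89 kN/m³.
Effective vertical stress at 9.6 m: σ'_v = 17.1×3.1 + 10.89×6.50 = 123.8 kPa.
σ'_h = K_a σ'_v = 0.3889 × 123.8 = 48.15 kPa; u = γ_w × 6.50 = 63.77 kPa.
Total σ_h = 48.15 + 63.77 = 111.9 kPa.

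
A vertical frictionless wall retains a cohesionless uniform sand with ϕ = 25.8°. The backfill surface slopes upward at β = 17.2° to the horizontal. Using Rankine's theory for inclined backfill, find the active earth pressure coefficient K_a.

0.477

K_a = cos β · (cos β − √(cos²β − cos²φ)) / (cos β + √(cos²β − cos²φ)).
cos β = 0.9553, cos φ = 0.9003, √(cos²β − cos²φ) = 0.3193.
K_a = 0.9553 × (0.9553 − 0.3193)/(0.9553 + 0.3193) = 0.4766.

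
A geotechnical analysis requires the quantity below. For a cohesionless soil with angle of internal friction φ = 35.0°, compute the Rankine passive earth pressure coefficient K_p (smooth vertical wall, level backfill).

K_p = (1 + sin φ)/(1 − sin φ) = tan²(45° + 35.0°/2) = 3.690.

3.69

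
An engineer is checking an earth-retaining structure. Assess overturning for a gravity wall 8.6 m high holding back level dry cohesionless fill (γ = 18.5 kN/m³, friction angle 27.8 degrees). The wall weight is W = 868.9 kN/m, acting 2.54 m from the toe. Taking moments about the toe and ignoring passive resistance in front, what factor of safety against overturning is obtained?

3.09

K_a = tan²(45° − 27.8°/2) = 0.3639.
P_a = ½K_aγH² = 0.5×0.3639×18.5×8.6² = 249.0 kN/m, acting at H/3 = 2.867 m above the base.
Overturning moment M_o = P_a × H/3 = 249.0 × 2.867 = 713.7.
Resisting moment M_r = W × 2.54 = 868.9 × 2.54 = 2207.
FS_overturning = M_r/M_o = 2207/713.7 = 3.092.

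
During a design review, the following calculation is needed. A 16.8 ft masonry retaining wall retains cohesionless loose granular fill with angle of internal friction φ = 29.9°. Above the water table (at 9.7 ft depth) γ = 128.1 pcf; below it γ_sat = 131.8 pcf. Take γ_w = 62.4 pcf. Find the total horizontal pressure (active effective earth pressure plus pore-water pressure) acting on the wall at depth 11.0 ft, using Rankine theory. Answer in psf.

527 psf

K_a = (1 − sin φ)/(1 + sin φ) = 0.3347.
γ' = 131.8 − 62.4 = 69.40 pcf.
Effective vertical stress at 11.0 ft: σ'_v = 128.1×9.7 + 69.40×1.30 = 1333 psf.
σ'_h = K_a σ'_v = 0.3347 × 1333 = 446.1 psf; u = γ_w × 1.30 = 81.12 psf.
Total σ_h = 446.1 + 81.12 = 527.2 psf.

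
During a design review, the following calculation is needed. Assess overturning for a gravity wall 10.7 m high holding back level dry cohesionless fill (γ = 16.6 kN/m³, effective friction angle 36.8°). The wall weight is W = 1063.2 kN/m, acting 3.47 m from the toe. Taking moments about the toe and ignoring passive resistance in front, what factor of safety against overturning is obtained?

K_a = tan²(45° − 36.8°/2) = 0.2508.
P_a = ½K_aγH² = 0.5×0.2508×16.6×10.7² = 238.3 kN/m, acting at H/3 = 3.567 m above the base.
Overturning moment M_o = P_a × H/3 = 238.3 × 3.567 = 849.9.
Resisting moment M_r = W × 3.47 = 1063.2 × 3.47 = 3689.
FS_overturning = M_r/M_o = 3689/849.9 = 4.341.

4.34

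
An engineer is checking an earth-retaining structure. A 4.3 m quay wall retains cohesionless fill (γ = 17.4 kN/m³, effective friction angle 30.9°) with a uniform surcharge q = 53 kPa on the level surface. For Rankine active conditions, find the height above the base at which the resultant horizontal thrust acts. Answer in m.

1.85 m

K_a = 0.3214.
Triangular part P₁ = ½K_aγH² = 51.70 at H/3 = 1.433 m; rectangular part P₂ = K_a q H = 73.25 at H/2 = 2.150 m.
ȳ = (P₁·1.433 + P₂·2.150)/(P₁+P₂) = 1.853 m.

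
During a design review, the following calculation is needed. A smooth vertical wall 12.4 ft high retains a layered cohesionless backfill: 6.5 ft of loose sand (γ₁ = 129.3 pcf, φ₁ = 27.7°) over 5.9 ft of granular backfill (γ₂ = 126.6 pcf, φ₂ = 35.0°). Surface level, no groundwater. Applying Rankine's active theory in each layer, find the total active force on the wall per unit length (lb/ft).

K_a1 = tan²(45°−27.7°/2) = 0.3653; K_a2 = tan²(45°−35.0°/2) = 0.2710.
Layer 1: σ at base = K_a1 γ₁ h₁ = 307.0 psf; P₁ = ½×307.0×6.5 = 997.9.
Layer 2: σ_v at top = γ₁h₁ = 840.5; σ_h top = K_a2×840.5 = 227.8; σ_h base = K_a2×(840.5+126.6×5.9) = 430.2.
P₂ = ½(227.8+430.2)×5.9 = 1941. Total P_a = 997.9+1941 = 2939 lb/ft.

2940 lb/ft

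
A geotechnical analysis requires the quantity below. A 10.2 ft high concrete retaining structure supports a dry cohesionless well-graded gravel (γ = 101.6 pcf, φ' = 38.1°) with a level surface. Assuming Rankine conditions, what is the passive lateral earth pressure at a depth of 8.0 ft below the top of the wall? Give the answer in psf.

K_p = (1 + sin φ)/(1 − sin φ) = 4.222.
σ_h = K_p γ z = 4.222 × 101.6 × 8.0 = 3432 psf.

3430 psf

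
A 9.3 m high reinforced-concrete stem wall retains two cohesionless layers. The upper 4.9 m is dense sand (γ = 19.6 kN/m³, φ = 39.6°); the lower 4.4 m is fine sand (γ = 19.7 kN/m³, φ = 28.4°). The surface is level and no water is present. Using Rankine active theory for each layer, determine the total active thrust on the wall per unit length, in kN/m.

K_a1 = tan²(45°−39.6°/2) = 0.2214; K_a2 = tan²(45°−28.4°/2) = 0.3554.
Layer 1: σ at base = K_a1 γ₁ h₁ = 21.27 kPa; P₁ = ½×21.27×4.9 = 52.10.
Layer 2: σ_v at top = γ₁h₁ = 96.04; σ_h top = K_a2×96.04 = 34.13; σ_h base = K_a2×(96.04+19.7×4.4) = 64.93.
P₂ = ½(34.13+64.93)×4.4 = 217.9. Total P_a = 52.10+217.9 = 270.0 kN/m.

270 kN/m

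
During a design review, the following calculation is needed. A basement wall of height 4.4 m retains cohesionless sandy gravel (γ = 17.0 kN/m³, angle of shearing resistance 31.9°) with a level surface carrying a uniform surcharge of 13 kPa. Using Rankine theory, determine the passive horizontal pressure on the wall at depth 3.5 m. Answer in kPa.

K_p = (1 + sin φ)/(1 − sin φ) = 3.241.
σ_v = γz + q = 17.0 × 3.5 + 13 = 72.50 kPa.
σ_h = K_p σ_v = 3.241 × 72.50 = 235.0 kPa.

235 kPa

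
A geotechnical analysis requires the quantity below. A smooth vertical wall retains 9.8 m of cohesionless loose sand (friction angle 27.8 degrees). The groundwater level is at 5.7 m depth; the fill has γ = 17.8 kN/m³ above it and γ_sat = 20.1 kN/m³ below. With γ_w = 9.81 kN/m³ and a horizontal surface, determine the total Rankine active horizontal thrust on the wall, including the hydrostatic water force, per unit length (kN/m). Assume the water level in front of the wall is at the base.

K_a = tan²(45° − φ/2) = 0.3639.
γ' = 20.1 − 9.81 = 10.29 kN/m³. Depth below WT = 4.1 m.
σ'_h at WT = K_a γ d_w = 36.92 kPa; at base = 36.92 + K_a γ' × 4.1 = 52.27 kPa.
P₁ (0–5.7 m) = ½×36.92×5.7 = 105.2. P₂ (5.7–9.8 m) = ½(36.92+52.27)×4.1 = 182.8.
P_w = ½ γ_w h₂² = 0.5×9.81×4.1² = 82.45. Total = 105.2+182.8+82.45 = 370.5 kN/m.

371 kN/m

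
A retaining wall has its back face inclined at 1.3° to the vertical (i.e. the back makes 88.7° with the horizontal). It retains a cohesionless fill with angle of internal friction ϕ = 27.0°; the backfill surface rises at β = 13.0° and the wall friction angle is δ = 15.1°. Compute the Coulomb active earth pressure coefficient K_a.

0.423

K_a = sin²(α+φ) / [sin²α · sin(α−δ) · (1 + √{sin(φ+δ)sin(φ−β) / (sin(α−δ)sin(α+β))})²].
With α = 88.7°, φ = 27.0°, δ = 15.1°, β = 13.0°: K_a = 0.4226.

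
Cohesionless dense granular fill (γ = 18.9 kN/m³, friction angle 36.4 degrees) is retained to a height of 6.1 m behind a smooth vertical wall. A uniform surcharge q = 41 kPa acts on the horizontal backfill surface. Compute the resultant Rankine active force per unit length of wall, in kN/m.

K_a = tan²(45° − φ/2) = 0.2552.
Soil triangle: ½ K_a γ H² = 0.5×0.2552×18.9×6.1² = 89.72 kN/m.
Surcharge rectangle: K_a q H = 0.2552×41×6.1 = 63.82 kN/m.
Total = 89.72 + 63.82 = 153.5 kN/m.

154 kN/m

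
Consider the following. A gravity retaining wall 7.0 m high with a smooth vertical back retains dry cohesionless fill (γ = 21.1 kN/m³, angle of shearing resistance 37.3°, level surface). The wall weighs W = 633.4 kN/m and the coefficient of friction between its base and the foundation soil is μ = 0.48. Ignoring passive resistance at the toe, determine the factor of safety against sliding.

2.40

K_a = tan²(45° − 37.3°/2) = 0.2453.
P_a = ½K_aγH² = 0.5×0.2453×21.1×7.0² = 126.8 kN/m, acting at H/3 = 2.333 m above the base.
FS_sliding = μW / P_a = 0.48×633.4 / 126.8 = 2.397.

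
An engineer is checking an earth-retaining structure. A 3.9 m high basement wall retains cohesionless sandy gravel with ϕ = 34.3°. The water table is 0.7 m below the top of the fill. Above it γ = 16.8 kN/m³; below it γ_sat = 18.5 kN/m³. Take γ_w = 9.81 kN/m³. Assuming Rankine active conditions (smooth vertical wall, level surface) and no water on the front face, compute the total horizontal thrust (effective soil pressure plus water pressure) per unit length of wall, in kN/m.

K_a = tan²(45° − φ/2) = 0.2792.
γ' = 18.5 − 9.81 = 8.690 kN/m³. Depth below WT = 3.2 m.
σ'_h at WT = K_a γ d_w = 3.283 kPa; at base = 3.283 + K_a γ' × 3.2 = 11.05 kPa.
P₁ (0–0.7 m) = ½×3.283×0.7 = 1.149. P₂ (0.7–3.9 m) = ½(3.283+11.05)×3.2 = 22.93.
P_w = ½ γ_w h₂² = 0.5×9.81×3.2² = 50.23. Total = 1.149+22.93+50.23 = 74.30 kN/m.

74.3 kN/m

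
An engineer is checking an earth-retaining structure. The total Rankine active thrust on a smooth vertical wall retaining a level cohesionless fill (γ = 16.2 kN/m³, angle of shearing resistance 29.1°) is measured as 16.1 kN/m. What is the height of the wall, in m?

K_a = 0.3456. P_a = ½ K_a γ H² ⇒ H = √(2P_a/(K_a γ)).
H = √(2×16.1/(0.3456×16.2)) = 2.398 m.

2.40 m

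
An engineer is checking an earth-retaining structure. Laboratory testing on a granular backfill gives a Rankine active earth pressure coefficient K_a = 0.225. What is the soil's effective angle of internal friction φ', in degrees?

39.2°

K_a = tan²(45° − φ/2) ⇒ 45° − φ/2 = arctan(√0.225) = 25.38°.
φ = 2(45° − 25.38°) = 39.25°.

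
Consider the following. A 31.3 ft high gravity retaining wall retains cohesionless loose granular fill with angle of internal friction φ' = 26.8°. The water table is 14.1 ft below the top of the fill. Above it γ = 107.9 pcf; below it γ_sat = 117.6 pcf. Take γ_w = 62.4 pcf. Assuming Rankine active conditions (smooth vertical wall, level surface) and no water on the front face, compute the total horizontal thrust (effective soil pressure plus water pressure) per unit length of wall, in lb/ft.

K_a = tan²(45° − φ/2) = 0.3785.
γ' = 117.6 − 62.4 = 55.20 pcf. Depth below WT = 17.2 ft.
σ'_h at WT = K_a γ d_w = 575.8 psf; at base = 575.8 + K_a γ' × 17.2 = 935.2 psf.
P₁ (0–14.1 ft) = ½×575.8×14.1 = 4059. P₂ (14.1–31.3 ft) = ½(575.8+935.2)×17.2 = 12990.
P_w = ½ γ_w h₂² = 0.5×62.4×17.2² = 9230. Total = 4059+12990+9230 = 26280 lb/ft.

26300 lb/ft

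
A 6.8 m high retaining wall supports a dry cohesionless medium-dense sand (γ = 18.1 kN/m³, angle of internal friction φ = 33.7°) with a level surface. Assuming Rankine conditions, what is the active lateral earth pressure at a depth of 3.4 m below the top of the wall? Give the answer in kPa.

17.6 kPa

K_a = (1 − sin φ)/(1 + sin φ) = 0.2863.
σ_h = K_a γ z = 0.2863 × 18.1 × 3.4 = 17.62 kPa.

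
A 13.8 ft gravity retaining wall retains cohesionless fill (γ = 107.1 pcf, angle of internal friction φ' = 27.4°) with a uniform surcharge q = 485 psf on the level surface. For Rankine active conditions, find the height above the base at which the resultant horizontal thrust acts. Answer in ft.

K_a = 0.3697.
Triangular part P₁ = ½K_aγH² = 3770 at H/3 = 4.600 ft; rectangular part P₂ = K_a q H = 2474 at H/2 = 6.900 ft.
ȳ = (P₁·4.600 + P₂·6.900)/(P₁+P₂) = 5.511 ft.

5.51 ft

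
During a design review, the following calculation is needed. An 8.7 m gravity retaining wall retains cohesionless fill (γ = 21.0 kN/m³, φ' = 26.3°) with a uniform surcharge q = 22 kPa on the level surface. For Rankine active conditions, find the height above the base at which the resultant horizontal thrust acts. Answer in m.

K_a = 0.3859.
Triangular part P₁ = ½K_aγH² = 306.7 at H/3 = 2.900 m; rectangular part P₂ = K_a q H = 73.87 at H/2 = 4.350 m.
ȳ = (P₁·2.900 + P₂·4.350)/(P₁+P₂) = 3.181 m.

3.18 m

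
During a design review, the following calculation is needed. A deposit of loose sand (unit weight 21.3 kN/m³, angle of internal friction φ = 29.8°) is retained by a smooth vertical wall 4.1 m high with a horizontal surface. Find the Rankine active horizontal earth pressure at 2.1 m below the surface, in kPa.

15.0 kPa

K_a = (1 − sin φ)/(1 + sin φ) = 0.3360.
σ_h = K_a γ z = 0.3360 × 21.3 × 2.1 = 15.03 kPa.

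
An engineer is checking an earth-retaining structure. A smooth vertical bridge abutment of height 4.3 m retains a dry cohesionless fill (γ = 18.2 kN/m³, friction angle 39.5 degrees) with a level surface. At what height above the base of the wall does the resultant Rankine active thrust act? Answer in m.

K_a = 0.2224.
The pressure distribution is triangular, so the resultant acts at H/3 above the base = 4.3/3 = 1.433 m.

1.43 m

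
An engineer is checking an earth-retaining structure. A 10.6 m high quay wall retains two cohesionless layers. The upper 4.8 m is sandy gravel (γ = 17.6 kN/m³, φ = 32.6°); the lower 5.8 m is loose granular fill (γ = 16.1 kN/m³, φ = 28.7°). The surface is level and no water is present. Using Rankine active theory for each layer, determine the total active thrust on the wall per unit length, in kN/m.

328 kN/m

K_a1 = tan²(45°−32.6°/2) = 0.2997; K_a2 = tan²(45°−28.7°/2) = 0.3511.
Layer 1: σ at base = K_a1 γ₁ h₁ = 25.32 kPa; P₁ = ½×25.32×4.8 = 60.77.
Layer 2: σ_v at top = γ₁h₁ = 84.48; σ_h top = K_a2×84.48 = 29.66; σ_h base = K_a2×(84.48+16.1×5.8) = 62.46.
P₂ = ½(29.66+62.46)×5.8 = 267.1. Total P_a = 60.77+267.1 = 327.9 kN/m.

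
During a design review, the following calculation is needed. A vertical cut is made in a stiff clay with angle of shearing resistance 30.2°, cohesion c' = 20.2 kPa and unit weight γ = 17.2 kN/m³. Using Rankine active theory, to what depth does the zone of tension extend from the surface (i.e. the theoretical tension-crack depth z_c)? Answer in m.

4.08 m

K_a = tan²(45° − 30.2°/2) = 0.3307; √K_a = 0.5750.
The active pressure is zero where K_a γ z = 2c√K_a, so z_c = 2c/(γ√K_a) = 2×20.2/(17.2×0.5750) = 4.085 m.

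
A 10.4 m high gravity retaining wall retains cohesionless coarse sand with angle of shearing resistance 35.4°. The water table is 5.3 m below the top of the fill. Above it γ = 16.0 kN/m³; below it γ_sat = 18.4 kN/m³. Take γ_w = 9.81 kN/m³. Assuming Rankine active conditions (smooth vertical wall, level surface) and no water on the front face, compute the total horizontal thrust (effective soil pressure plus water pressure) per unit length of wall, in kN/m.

332 kN/m

K_a = tan²(45° − φ/2) = 0.2664.
γ' = 18.4 − 9.81 = 8.590 kN/m³. Depth below WT = 5.1 m.
σ'_h at WT = K_a γ d_w = 22.59 kPa; at base = 22.59 + K_a γ' × 5.1 = 34.26 kPa.
P₁ (0–5.3 m) = ½×22.59×5.3 = 59.87. P₂ (5.3–10.4 m) = ½(22.59+34.26)×5.1 = 145.0.
P_w = ½ γ_w h₂² = 0.5×9.81×5.1² = 127.6. Total = 59.87+145.0+127.6 = 332.4 kN/m.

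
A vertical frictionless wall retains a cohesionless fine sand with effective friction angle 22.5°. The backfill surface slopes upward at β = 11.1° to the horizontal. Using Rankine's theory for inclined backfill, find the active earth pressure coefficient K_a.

K_a = cos β · (cos β − √(cos²β − cos²φ)) / (cos β + √(cos²β − cos²φ)).
cos β = 0.9813, cos φ = 0.9239, √(cos²β − cos²φ) = 0.3307.
K_a = 0.9813 × (0.9813 − 0.3307)/(0.9813 + 0.3307) = 0.4866.

0.487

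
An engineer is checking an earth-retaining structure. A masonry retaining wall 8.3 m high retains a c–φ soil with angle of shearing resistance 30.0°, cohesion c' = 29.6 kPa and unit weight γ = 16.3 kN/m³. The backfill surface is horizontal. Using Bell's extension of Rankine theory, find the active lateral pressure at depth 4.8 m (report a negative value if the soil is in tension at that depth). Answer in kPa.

-8.10 kPa

K_a = (1 − sin φ)/(1 + sin φ) = 0.3333.
σ_a = K_a γ z − 2c√K_a = 0.3333×16.3×4.8 − 2×29.6×0.5774 = -8.099 kPa.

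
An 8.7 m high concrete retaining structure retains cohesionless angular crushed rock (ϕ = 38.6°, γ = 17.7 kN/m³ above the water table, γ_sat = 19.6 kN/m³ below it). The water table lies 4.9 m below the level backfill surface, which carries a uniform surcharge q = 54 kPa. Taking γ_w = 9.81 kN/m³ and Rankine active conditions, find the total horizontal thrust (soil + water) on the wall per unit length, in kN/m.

322 kN/m

K_a = tan²(45° − φ/2) = 0.2316.
γ' = 19.6 − 9.81 = 9.790 kN/m³. h₂ = H − d_w = 3.8 m.
σ'_h: at surface K_a·q = 12.51; at WT K_a(q+γd_w) = 32.60; at base K_a(q+γd_w+γ'h₂) = 41.21 kPa.
P₁ = ½(12.51+32.60)×4.9 = 110.5; P₂ = ½(32.60+41.21)×3.8 = 140.2; P_w = ½γ_w h₂² = 70.83.
Total = 110.5+140.2+70.83 = 321.6 kN/m.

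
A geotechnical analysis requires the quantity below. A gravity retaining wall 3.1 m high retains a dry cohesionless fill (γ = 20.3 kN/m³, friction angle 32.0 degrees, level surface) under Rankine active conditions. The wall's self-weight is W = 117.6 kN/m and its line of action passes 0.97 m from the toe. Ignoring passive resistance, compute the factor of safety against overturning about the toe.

K_a = tan²(45° − 32.0°/2) = 0.3073.
P_a = ½K_aγH² = 0.5×0.3073×20.3×3.1² = 29.97 kN/m, acting at H/3 = 1.033 m above the base.
Overturning moment M_o = P_a × H/3 = 29.97 × 1.033 = 30.97.
Resisting moment M_r = W × 0.97 = 117.6 × 0.97 = 114.1.
FS_overturning = M_r/M_o = 114.1/30.97 = 3.683.

3.68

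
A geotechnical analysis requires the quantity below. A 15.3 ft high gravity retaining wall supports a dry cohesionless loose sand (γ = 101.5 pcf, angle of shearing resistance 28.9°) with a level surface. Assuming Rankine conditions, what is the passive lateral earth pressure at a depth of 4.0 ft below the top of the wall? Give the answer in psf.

1170 psf

K_p = (1 + sin φ)/(1 − sin φ) = 2.871.
σ_h = K_p γ z = 2.871 × 101.5 × 4.0 = 1165 psf.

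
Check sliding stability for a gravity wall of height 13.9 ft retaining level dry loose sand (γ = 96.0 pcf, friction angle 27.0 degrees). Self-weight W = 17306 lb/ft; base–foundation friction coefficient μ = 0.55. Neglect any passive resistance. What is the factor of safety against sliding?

K_a = tan²(45° − 27.0°/2) = 0.3755.
P_a = ½K_aγH² = 0.5×0.3755×96.0×13.9² = 3483 lb/ft, acting at H/3 = 4.633 ft above the base.
FS_sliding = μW / P_a = 0.55×17306 / 3483 = 2.733.

2.73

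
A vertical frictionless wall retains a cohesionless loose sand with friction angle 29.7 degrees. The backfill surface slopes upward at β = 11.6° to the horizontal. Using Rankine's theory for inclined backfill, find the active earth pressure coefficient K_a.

K_a = cos β · (cos β − √(cos²β − cos²φ)) / (cos β + √(cos²β − cos²φ)).
cos β = 0.9796, cos φ = 0.8686, √(cos²β − cos²φ) = 0.4528.
K_a = 0.9796 × (0.9796 − 0.4528)/(0.9796 + 0.4528) = 0.3602.

0.360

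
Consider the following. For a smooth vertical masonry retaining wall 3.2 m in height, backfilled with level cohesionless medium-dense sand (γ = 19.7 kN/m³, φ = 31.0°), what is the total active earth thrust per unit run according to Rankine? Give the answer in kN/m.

K_a = tan²(45° − φ/2) = 0.3201.
P_a = ½ K_a γ H² = 0.5 × 0.3201 × 19.7 × 3.2² = 32.29 kN/m.

32.3 kN/m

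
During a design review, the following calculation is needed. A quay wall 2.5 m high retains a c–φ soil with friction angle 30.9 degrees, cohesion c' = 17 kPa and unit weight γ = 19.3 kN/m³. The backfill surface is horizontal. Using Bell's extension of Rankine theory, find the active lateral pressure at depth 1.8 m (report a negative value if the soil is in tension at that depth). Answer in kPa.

K_a = (1 − sin φ)/(1 + sin φ) = 0.3214.
σ_a = K_a γ z − 2c√K_a = 0.3214×19.3×1.8 − 2×17×0.5669 = -8.110 kPa.

-8.11 kPa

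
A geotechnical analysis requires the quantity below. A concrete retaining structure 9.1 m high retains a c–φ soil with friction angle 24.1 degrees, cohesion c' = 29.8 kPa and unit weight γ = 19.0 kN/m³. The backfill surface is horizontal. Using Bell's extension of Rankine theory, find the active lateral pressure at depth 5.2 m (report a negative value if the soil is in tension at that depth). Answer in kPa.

2.88 kPa

K_a = (1 − sin φ)/(1 + sin φ) = 0.4201.
σ_a = K_a γ z − 2c√K_a = 0.4201×19.0×5.2 − 2×29.8×0.6482 = 2.877 kPa.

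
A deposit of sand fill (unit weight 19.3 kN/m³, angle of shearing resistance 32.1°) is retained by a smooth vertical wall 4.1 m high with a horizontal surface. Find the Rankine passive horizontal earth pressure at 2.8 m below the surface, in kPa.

K_p = (1 + sin φ)/(1 − sin φ) = 3.268.
σ_h = K_p γ z = 3.268 × 19.3 × 2.8 = 176.6 kPa.

177 kPa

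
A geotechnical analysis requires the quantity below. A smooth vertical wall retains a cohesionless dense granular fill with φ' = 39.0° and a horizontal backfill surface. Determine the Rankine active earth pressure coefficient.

0.228

K_a = (1 − sin φ)/(1 + sin φ) = (1 − sin 39.0°)/(1 + sin 39.0°) = 0.2275.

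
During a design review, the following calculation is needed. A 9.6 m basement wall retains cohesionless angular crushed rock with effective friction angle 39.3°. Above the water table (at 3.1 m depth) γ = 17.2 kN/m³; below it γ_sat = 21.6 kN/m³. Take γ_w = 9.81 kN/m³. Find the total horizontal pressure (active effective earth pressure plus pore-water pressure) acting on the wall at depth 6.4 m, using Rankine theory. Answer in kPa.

K_a = (1 − sin φ)/(1 + sin φ) = 0.2245.
γ' = 21.6 − 9.81 = 11.79 kN/m³.
Effective vertical stress at 6.4 m: σ'_v = 17.2×3.1 + 11.79×3.30 = 92.23 kPa.
σ'_h = K_a σ'_v = 0.2245 × 92.23 = 20.70 kPa; u = γ_w × 3.30 = 32.37 kPa.
Total σ_h = 20.70 + 32.37 = 53.07 kPa.

53.1 kPa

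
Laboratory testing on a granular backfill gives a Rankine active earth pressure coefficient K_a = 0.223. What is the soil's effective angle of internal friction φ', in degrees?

39.4°

K_a = tan²(45° − φ/2) ⇒ 45° − φ/2 = arctan(√0.223) = 25.28°.
φ = 2(45° − 25.28°) = 39.44°.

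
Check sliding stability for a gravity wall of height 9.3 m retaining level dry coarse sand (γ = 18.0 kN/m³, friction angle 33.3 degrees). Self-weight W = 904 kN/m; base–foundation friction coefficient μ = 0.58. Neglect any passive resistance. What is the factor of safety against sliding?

2.31

K_a = tan²(45° − 33.3°/2) = 0.2911.
P_a = ½K_aγH² = 0.5×0.2911×18.0×9.3² = 226.6 kN/m, acting at H/3 = 3.100 m above the base.
FS_sliding = μW / P_a = 0.58×904 / 226.6 = 2.314.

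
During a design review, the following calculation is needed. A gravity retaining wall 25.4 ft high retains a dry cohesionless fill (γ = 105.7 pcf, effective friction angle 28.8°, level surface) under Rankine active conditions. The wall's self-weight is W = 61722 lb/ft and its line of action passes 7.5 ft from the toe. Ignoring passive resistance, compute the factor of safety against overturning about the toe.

K_a = tan²(45° − 28.8°/2) = 0.3498.
P_a = ½K_aγH² = 0.5×0.3498×105.7×25.4² = 11930 lb/ft, acting at H/3 = 8.467 ft above the base.
Overturning moment M_o = P_a × H/3 = 11930 × 8.467 = 101000.
Resisting moment M_r = W × 7.5 = 61722 × 7.5 = 462900.
FS_overturning = M_r/M_o = 462900/101000 = 4.585.

4.58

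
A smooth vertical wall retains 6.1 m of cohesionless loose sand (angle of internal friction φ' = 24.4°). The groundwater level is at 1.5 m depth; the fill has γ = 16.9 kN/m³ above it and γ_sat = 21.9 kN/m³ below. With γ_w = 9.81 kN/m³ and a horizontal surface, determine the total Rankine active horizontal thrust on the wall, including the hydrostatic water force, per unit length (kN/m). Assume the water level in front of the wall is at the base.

K_a = tan²(45° − φ/2) = 0.4153.
γ' = 21.9 − 9.81 = 12.09 kN/m³. Depth below WT = 4.6 m.
σ'_h at WT = K_a γ d_w = 10.53 kPa; at base = 10.53 + K_a γ' × 4.6 = 33.63 kPa.
P₁ (0–1.5 m) = ½×10.53×1.5 = 7.896. P₂ (1.5–6.1 m) = ½(10.53+33.63)×4.6 = 101.6.
P_w = ½ γ_w h₂² = 0.5×9.81×4.6² = 103.8. Total = 7.896+101.6+103.8 = 213.2 kN/m.

213 kN/m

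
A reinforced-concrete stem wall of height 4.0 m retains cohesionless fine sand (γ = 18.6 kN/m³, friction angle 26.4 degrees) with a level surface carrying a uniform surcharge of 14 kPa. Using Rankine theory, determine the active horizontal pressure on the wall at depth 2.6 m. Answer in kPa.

K_a = (1 − sin φ)/(1 + sin φ) = 0.3844.
σ_v = γz + q = 18.6 × 2.6 + 14 = 62.36 kPa.
σ_h = K_a σ_v = 0.3844 × 62.36 = 23.97 kPa.

24.0 kPa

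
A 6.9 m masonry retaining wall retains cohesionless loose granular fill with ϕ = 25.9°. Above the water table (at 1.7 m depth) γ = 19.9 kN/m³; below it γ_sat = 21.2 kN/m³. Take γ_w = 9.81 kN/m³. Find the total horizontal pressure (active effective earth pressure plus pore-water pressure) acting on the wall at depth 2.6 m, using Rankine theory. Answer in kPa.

K_a = (1 − sin φ)/(1 + sin φ) = 0.3920.
γ' = 21.2 − 9.81 = 11.39 kN/m³.
Effective vertical stress at 2.6 m: σ'_v = 19.9×1.7 + 11.39×0.900 = 44.08 kPa.
σ'_h = K_a σ'_v = 0.3920 × 44.08 = 17.28 kPa; u = γ_w × 0.900 = 8.829 kPa.
Total σ_h = 17.28 + 8.829 = 26.11 kPa.

26.1 kPa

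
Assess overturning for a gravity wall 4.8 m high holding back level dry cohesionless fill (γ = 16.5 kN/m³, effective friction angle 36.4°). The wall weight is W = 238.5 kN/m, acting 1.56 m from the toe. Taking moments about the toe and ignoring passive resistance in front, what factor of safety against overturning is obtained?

4.79

K_a = tan²(45° − 36.4°/2) = 0.2552.
P_a = ½K_aγH² = 0.5×0.2552×16.5×4.8² = 48.50 kN/m, acting at H/3 = 1.600 m above the base.
Overturning moment M_o = P_a × H/3 = 48.50 × 1.600 = 77.60.
Resisting moment M_r = W × 1.56 = 238.5 × 1.56 = 372.1.
FS_overturning = M_r/M_o = 372.1/77.60 = 4.794.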